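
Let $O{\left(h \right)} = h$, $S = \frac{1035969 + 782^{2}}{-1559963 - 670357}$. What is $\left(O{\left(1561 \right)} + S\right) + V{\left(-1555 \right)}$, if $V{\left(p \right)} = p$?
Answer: $\frac{11734427}{2230320} \approx 5.2613$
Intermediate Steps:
$S = - \frac{1647493}{2230320}$ ($S = \frac{1035969 + 611524}{-2230320} = 1647493 \left(- \frac{1}{2230320}\right) = - \frac{1647493}{2230320} \approx -0.73868$)
$\left(O{\left(1561 \right)} + S\right) + V{\left(-1555 \right)} = \left(1561 - \frac{1647493}{2230320}\right) - 1555 = \frac{3479882027}{2230320} - 1555 = \frac{11734427}{2230320}$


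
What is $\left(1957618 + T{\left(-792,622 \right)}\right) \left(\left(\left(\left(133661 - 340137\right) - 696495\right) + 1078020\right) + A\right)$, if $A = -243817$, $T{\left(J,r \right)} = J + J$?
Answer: $-134512546112$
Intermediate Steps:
$T{\left(J,r \right)} = 2 J$
$\left(1957618 + T{\left(-792,622 \right)}\right) \left(\left(\left(\left(133661 - 340137\right) - 696495\right) + 1078020\right) + A\right) = \left(1957618 + 2 \left(-792\right)\right) \left(\left(\left(\left(133661 - 340137\right) - 696495\right) + 1078020\right) - 243817\right) = \left(1957618 - 1584\right) \left(\left(\left(-206476 - 696495\right) + 1078020\right) - 243817\right) = 1956034 \left(\left(-902971 + 1078020\right) - 243817\right) = 1956034 \left(175049 - 243817\right) = 1956034 \left(-68768\right) = -134512546112$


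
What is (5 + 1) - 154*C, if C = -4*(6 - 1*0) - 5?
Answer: 4472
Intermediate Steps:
C = -29 (C = -4*(6 + 0) - 5 = -4*6 - 5 = -24 - 5 = -29)
(5 + 1) - 154*C = (5 + 1) - 154*(-29) = 6 + 4466 = 4472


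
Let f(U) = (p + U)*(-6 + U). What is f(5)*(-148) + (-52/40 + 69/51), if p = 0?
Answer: 125809/170 ≈ 740.05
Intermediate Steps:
f(U) = U*(-6 + U) (f(U) = (0 + U)*(-6 + U) = U*(-6 + U))
f(5)*(-148) + (-52/40 + 69/51) = (5*(-6 + 5))*(-148) + (-52/40 + 69/51) = (5*(-1))*(-148) + (-52*1/40 + 69*(1/51)) = -5*(-148) + (-13/10 + 23/17) = 740 + 9/170 = 125809/170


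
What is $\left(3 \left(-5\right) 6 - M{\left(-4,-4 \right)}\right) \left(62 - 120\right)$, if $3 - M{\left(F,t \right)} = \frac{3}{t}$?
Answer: $\frac{10875}{2} \approx 5437.5$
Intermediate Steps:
$M{\left(F,t \right)} = 3 - \frac{3}{t}$
$\left(3 \left(-5\right) 6 - M{\left(-4,-4 \right)}\right) \left(62 - 120\right) = \left(3 \left(-5\right) 6 - \left(3 - \frac{3}{-4}\right)\right) \left(62 - 120\right) = \left(\left(-15\right) 6 - \left(3 - - \frac{3}{4}\right)\right) \left(-58\right) = \left(-90 - \left(3 + \frac{3}{4}\right)\right) \left(-58\right) = \left(-90 - \frac{15}{4}\right) \left(-58\right) = \left(- \frac{375}{4}\right) \left(-58\right) = \frac{10875}{2}$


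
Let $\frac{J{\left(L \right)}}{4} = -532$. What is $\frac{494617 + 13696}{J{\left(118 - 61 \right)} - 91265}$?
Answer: $- \frac{508313}{93393} \approx -5.4427$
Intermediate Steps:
$J{\left(L \right)} = -2128$ ($J{\left(L \right)} = 4 \left(-532\right) = -2128$)
$\frac{494617 + 13696}{J{\left(118 - 61 \right)} - 91265} = \frac{494617 + 13696}{-2128 - 91265} = \frac{508313}{-93393} = 508313 \left(- \frac{1}{93393}\right) = - \frac{508313}{93393}$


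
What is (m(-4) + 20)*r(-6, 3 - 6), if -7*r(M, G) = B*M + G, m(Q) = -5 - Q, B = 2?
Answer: 285/7 ≈ 40.714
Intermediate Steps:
r(M, G) = -2*M/7 - G/7 (r(M, G) = -(2*M + G)/7 = -(G + 2*M)/7 = -2*M/7 - G/7)
(m(-4) + 20)*r(-6, 3 - 6) = ((-5 - 1*(-4)) + 20)*(-2/7*(-6) - (3 - 6)/7) = ((-5 + 4) + 20)*(12/7 - ⅐*(-3)) = (-1 + 20)*(12/7 + 3/7) = 19*(15/7) = 285/7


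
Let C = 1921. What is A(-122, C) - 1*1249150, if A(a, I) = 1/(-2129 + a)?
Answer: -2811836651/2251 ≈ -1.2492e+6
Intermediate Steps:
A(-122, C) - 1*1249150 = 1/(-2129 - 122) - 1*1249150 = 1/(-2251) - 1249150 = -1/2251 - 1249150 = -2811836651/2251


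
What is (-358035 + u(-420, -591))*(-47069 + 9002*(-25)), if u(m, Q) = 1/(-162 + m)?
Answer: 56703169700149/582 ≈ 9.7428e+10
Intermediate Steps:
(-358035 + u(-420, -591))*(-47069 + 9002*(-25)) = (-358035 + 1/(-162 - 420))*(-47069 + 9002*(-25)) = (-358035 + 1/(-582))*(-47069 - 225050) = (-358035 - 1/582)*(-272119) = -208376371/582*(-272119) = 56703169700149/582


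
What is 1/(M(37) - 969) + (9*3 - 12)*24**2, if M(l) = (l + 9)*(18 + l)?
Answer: 13487041/1561 ≈ 8640.0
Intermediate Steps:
M(l) = (9 + l)*(18 + l)
1/(M(37) - 969) + (9*3 - 12)*24**2 = 1/((162 + 37**2 + 27*37) - 969) + (9*3 - 12)*24**2 = 1/((162 + 1369 + 999) - 969) + (27 - 12)*576 = 1/(2530 - 969) + 15*576 = 1/1561 + 8640 = 13487041/1561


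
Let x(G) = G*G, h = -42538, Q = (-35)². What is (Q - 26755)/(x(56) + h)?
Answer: 4255/6567 ≈ 0.64794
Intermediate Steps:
Q = 1225
x(G) = G²
(Q - 26755)/(x(56) + h) = (1225 - 26755)/(56² - 42538) = -25530/(3136 - 42538) = -25530/(-39402) = -25530*(-1/39402) = 4255/6567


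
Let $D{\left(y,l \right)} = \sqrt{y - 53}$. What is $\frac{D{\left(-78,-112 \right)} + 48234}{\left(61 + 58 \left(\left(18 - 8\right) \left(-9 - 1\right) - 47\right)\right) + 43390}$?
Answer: $\frac{48234}{34925} + \frac{i \sqrt{131}}{34925} \approx 1.3811 + 0.00032772 i$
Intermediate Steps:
$D{\left(y,l \right)} = \sqrt{-53 + y}$
$\frac{D{\left(-78,-112 \right)} + 48234}{\left(61 + 58 \left(\left(18 - 8\right) \left(-9 - 1\right) - 47\right)\right) + 43390} = \frac{\sqrt{-53 - 78} + 48234}{\left(61 + 58 \left(\left(18 - 8\right) \left(-9 - 1\right) - 47\right)\right) + 43390} = \frac{\sqrt{-131} + 48234}{\left(61 + 58 \left(10 \left(-10\right) - 47\right)\right) + 43390} = \frac{i \sqrt{131} + 48234}{\left(61 + 58 \left(-100 - 47\right)\right) + 43390} = \frac{48234 + i \sqrt{131}}{\left(61 + 58 \left(-147\right)\right) + 43390} = \frac{48234 + i \sqrt{131}}{\left(61 - 8526\right) + 43390} = \frac{48234 + i \sqrt{131}}{-8465 + 43390} = \frac{48234 + i \sqrt{131}}{34925} = \left(48234 + i \sqrt{131}\right) \frac{1}{34925} = \frac{48234}{34925} + \frac{i \sqrt{131}}{34925}$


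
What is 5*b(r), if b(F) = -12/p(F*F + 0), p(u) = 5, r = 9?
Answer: -12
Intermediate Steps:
b(F) = -12/5
5*b(r) = 5*(-12/5) = -12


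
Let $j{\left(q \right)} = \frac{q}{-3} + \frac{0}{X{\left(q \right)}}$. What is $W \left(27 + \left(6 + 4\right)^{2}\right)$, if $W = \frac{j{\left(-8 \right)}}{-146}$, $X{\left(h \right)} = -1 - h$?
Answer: $- \frac{508}{219} \approx -2.3196$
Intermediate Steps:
$j{\left(q \right)} = - \frac{q}{3}$ ($j{\left(q \right)} = \frac{q}{-3} + \frac{0}{-1 - q} = q \left(- \frac{1}{3}\right) + 0 = - \frac{q}{3} + 0 = - \frac{q}{3}$)
$W = - \frac{4}{219}$ ($W = \frac{\left(- \frac{1}{3}\right) \left(-8\right)}{-146} = \frac{8}{3} \left(- \frac{1}{146}\right) = - \frac{4}{219} \approx -0.018265$)
$W \left(27 + \left(6 + 4\right)^{2}\right) = - \frac{4 \left(27 + \left(6 + 4\right)^{2}\right)}{219} = - \frac{4 \left(27 + 10^{2}\right)}{219} = - \frac{4 \left(27 + 100\right)}{219} = \left(- \frac{4}{219}\right) 127 = - \frac{508}{219}$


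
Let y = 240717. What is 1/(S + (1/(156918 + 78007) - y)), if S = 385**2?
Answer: -234925/21728683099 ≈ -1.0812e-5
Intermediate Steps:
S = 148225
1/(S + (1/(156918 + 78007) - y)) = 1/(148225 + (1/(156918 + 78007) - 1*240717)) = 1/(148225 + (1/234925 - 240717)) = 1/(148225 - 56550441224/234925) = 1/(-21728683099/234925) = -234925/21728683099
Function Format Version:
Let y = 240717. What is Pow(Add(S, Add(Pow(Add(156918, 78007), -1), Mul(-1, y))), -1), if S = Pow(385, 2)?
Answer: Rational(-234925, 21728683099) ≈ -1.0812e-5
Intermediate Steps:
S = 148225
Pow(Add(S, Add(Pow(Add(156918, 78007), -1), Mul(-1, y))), -1) = Pow(Add(148225, Add(Pow(Add(156918, 78007), -1), Mul(-1, 240717))), -1) = Pow(Add(148225, Add(Pow(234925, -1), -240717)), -1) = Pow(Add(148225, Add(Rational(1, 234925), -240717)), -1) = Pow(Add(148225, Rational(-56550441224, 234925)), -1) = Pow(Rational(-21728683099, 234925), -1) = Rational(-234925, 21728683099)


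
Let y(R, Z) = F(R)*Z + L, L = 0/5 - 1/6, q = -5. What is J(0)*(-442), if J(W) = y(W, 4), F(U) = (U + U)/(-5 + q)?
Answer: 221/3 ≈ 73.667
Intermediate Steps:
L = -1/6 (L = 0*(1/5) - 1*1/6 = 0 - 1/6 = -1/6 ≈ -0.16667)
F(U) = -U/5 (F(U) = (U + U)/(-5 - 5) = (2*U)/(-10) = (2*U)*(-1/10) = -U/5)
y(R, Z) = -1/6 - R*Z/5 (y(R, Z) = (-R/5)*Z - 1/6 = -R*Z/5 - 1/6 = -1/6 - R*Z/5)
J(W) = -1/6 - 4*W/5 (J(W) = -1/6 - 1/5*W*4 = -1/6 - 4*W/5)
J(0)*(-442) = (-1/6 - 4/5*0)*(-442) = (-1/6 + 0)*(-442) = -1/6*(-442) = 221/3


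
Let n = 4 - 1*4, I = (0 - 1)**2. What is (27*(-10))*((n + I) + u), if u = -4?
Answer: 810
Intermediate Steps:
I = 1 (I = (-1)**2 = 1)
n = 0 (n = 4 - 4 = 0)
(27*(-10))*((n + I) + u) = (27*(-10))*((0 + 1) - 4) = -270*(1 - 4) = -270*(-3) = 810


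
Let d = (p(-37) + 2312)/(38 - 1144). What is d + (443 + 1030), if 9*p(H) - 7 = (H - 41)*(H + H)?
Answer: 14635655/9954 ≈ 1470.3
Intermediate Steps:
p(H) = 7/9 + 2*H*(-41 + H)/9 (p(H) = 7/9 + ((H - 41)*(H + H))/9 = 7/9 + ((-41 + H)*(2*H))/9 = 7/9 + (2*H*(-41 + H))/9 = 7/9 + 2*H*(-41 + H)/9)
d = -26587/9954 (d = ((7/9 - 82/9*(-37) + (2/9)*(-37)²) + 2312)/(38 - 1144) = ((7/9 + 3034/9 + (2/9)*1369) + 2312)/(-1106) = ((7/9 + 3034/9 + 2738/9) + 2312)*(-1/1106) = (5779/9 + 2312)*(-1/1106) = (26587/9)*(-1/1106) = -26587/9954 ≈ -2.6710)
d + (443 + 1030) = -26587/9954 + (443 + 1030) = -26587/9954 + 1473 = 14635655/9954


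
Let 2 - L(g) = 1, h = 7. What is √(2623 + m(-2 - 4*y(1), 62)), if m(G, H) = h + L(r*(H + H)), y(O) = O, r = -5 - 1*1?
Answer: √2631 ≈ 51.293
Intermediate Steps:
r = -6 (r = -5 - 1 = -6)
L(g) = 1 (L(g) = 2 - 1*1 = 2 - 1 = 1)
m(G, H) = 8 (m(G, H) = 7 + 1 = 8)
√(2623 + m(-2 - 4*y(1), 62)) = √(2623 + 8) = √2631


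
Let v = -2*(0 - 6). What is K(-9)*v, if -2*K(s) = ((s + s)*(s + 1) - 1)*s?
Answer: 7722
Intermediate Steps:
v = 12 (v = -2*(-6) = 12)
K(s) = -s*(-1 + 2*s*(1 + s))/2 (K(s) = -((s + s)*(s + 1) - 1)*s/2 = -((2*s)*(1 + s) - 1)*s/2 = -(2*s*(1 + s) - 1)*s/2 = -(-1 + 2*s*(1 + s))*s/2 = -s*(-1 + 2*s*(1 + s))/2)
K(-9)*v = -9*(½ - 1*(-9) - 1*(-9)²)*12 = -9*(½ + 9 - 1*81)*12 = -9*(½ + 9 - 81)*12 = -9*(-143/2)*12 = (1287/2)*12 = 7722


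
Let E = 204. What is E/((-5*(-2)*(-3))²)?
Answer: 17/75 ≈ 0.22667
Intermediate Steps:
E/((-5*(-2)*(-3))²) = 204/((-5*(-2)*(-3))²) = 204/((10*(-3))²) = 204/((-30)²) = 204/900 = 204*(1/900) = 17/75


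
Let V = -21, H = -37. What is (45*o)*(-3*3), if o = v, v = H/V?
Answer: -4995/7 ≈ -713.57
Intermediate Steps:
v = 37/21 (v = -37/(-21) = -37*(-1/21) = 37/21 ≈ 1.7619)
o = 37/21 ≈ 1.7619
(45*o)*(-3*3) = (45*(37/21))*(-3*3) = (555/7)*(-9) = -4995/7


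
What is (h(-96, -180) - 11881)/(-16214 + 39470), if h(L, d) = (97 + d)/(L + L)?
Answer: -2281069/4465152 ≈ -0.51086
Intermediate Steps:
h(L, d) = (97 + d)/(2*L) (h(L, d) = (97 + d)/((2*L)) = (97 + d)*(1/(2*L)) = (97 + d)/(2*L))
(h(-96, -180) - 11881)/(-16214 + 39470) = ((½)*(97 - 180)/(-96) - 11881)/(-16214 + 39470) = ((½)*(-1/96)*(-83) - 11881)/23256 = (83/192 - 11881)*(1/23256) = -2281069/192*1/23256 = -2281069/4465152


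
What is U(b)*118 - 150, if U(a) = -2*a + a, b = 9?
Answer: -1212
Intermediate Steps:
U(a) = -a
U(b)*118 - 150 = -1*9*118 - 150 = -9*118 - 150 = -1062 - 150 = -1212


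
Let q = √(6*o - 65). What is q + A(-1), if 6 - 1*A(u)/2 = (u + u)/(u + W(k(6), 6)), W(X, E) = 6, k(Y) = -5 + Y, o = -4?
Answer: 64/5 + I*√89 ≈ 12.8 + 9.434*I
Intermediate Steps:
q = I*√89 (q = √(6*(-4) - 65) = √(-24 - 65) = √(-89) = I*√89 ≈ 9.434*I)
A(u) = 12 - 4*u/(6 + u) (A(u) = 12 - 2*(u + u)/(u + 6) = 12 - 2*2*u/(6 + u) = 12 - 4*u/(6 + u))
q + A(-1) = I*√89 + 8*(9 - 1)/(6 - 1) = I*√89 + 8*8/5 = I*√89 + 8*(⅕)*8 = I*√89 + 64/5 = 64/5 + I*√89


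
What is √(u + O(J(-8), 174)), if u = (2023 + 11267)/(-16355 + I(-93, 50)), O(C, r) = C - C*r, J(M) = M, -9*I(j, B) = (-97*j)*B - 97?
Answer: √123774350226214/299074 ≈ 37.199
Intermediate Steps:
I(j, B) = 97/9 + 97*B*j/9 (I(j, B) = -((-97*j)*B - 97)/9 = -(-97*B*j - 97)/9 = -(-97 - 97*B*j)/9 = 97/9 + 97*B*j/9)
O(C, r) = C - C*r
u = -59805/299074 (u = (2023 + 11267)/(-16355 + (97/9 + (97/9)*50*(-93))) = 13290/(-16355 + (97/9 - 150350/3)) = 13290/(-16355 - 450953/9) = 13290/(-598148/9) = 13290*(-9/598148) = -59805/299074 ≈ -0.19997)
√(u + O(J(-8), 174)) = √(-59805/299074 - 8*(1 - 1*174)) = √(-59805/299074 - 8*(1 - 174)) = √(-59805/299074 - 8*(-173)) = √(-59805/299074 + 1384) = √(413858611/299074) = √123774350226214/299074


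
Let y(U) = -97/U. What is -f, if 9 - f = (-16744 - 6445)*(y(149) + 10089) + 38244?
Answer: -34851172981/149 ≈ -2.3390e+8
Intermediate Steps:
f = 34851172981/149 (f = 9 - ((-16744 - 6445)*(-97/149 + 10089) + 38244) = 9 - (-23189*(-97*1/149 + 10089) + 38244) = 9 - (-23189*(-97/149 + 10089) + 38244) = 9 - (-23189*1503164/149 + 38244) = 9 - (-34856869996/149 + 38244) = 9 - 1*(-34851171640/149) = 9 + 34851171640/149 = 34851172981/149 ≈ 2.3390e+8)
-f = -1*34851172981/149 = -34851172981/149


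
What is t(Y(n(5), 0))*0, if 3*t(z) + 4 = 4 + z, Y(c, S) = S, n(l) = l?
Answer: 0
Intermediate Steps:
t(z) = z/3 (t(z) = -4/3 + (4 + z)/3 = -4/3 + (4/3 + z/3) = z/3)
t(Y(n(5), 0))*0 = ((1/3)*0)*0 = 0*0 = 0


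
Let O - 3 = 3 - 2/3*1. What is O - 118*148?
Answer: -52376/3 ≈ -17459.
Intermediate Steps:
O = 16/3 (O = 3 + (3 - 2/3*1) = 3 + (3 - 2/3) = 3 + 7/3 = 16/3 ≈ 5.3333)
O - 118*148 = 16/3 - 118*148 = 16/3 - 17464 = -52376/3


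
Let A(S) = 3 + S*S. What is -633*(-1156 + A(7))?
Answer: 698832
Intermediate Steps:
A(S) = 3 + S**2
-633*(-1156 + A(7)) = -633*(-1156 + (3 + 7**2)) = -633*(-1156 + (3 + 49)) = -633*(-1156 + 52) = -633*(-1104) = 698832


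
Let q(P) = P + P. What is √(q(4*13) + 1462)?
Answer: 3*√174 ≈ 39.573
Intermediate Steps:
q(P) = 2*P
√(q(4*13) + 1462) = √(2*(4*13) + 1462) = √(2*52 + 1462) = √(104 + 1462) = √1566 = 3*√174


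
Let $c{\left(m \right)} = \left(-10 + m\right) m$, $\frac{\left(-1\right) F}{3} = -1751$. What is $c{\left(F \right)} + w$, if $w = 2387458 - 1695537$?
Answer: $28233400$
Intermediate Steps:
$F = 5253$ ($F = \left(-3\right) \left(-1751\right) = 5253$)
$c{\left(m \right)} = m \left(-10 + m\right)$
$w = 691921$
$c{\left(F \right)} + w = 5253 \left(-10 + 5253\right) + 691921 = 5253 \cdot 5243 + 691921 = 27541479 + 691921 = 28233400$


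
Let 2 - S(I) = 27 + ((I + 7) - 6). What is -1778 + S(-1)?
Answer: -1803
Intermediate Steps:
S(I) = -26 - I (S(I) = 2 - (27 + ((I + 7) - 6)) = 2 - (27 + ((7 + I) - 6)) = 2 - (27 + (1 + I)) = 2 - (28 + I) = 2 + (-28 - I) = -26 - I)
-1778 + S(-1) = -1778 + (-26 - 1*(-1)) = -1778 + (-26 + 1) = -1778 - 25 = -1803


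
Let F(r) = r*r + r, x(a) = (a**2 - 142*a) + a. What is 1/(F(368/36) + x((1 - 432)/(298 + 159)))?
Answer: 16916769/4205231656 ≈ 0.0040228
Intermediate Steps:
x(a) = a**2 - 141*a
F(r) = r + r**2 (F(r) = r**2 + r = r + r**2)
1/(F(368/36) + x((1 - 432)/(298 + 159))) = 1/((368/36)*(1 + 368/36) + ((1 - 432)/(298 + 159))*(-141 + (1 - 432)/(298 + 159))) = 1/((368*(1/36))*(1 + 368*(1/36)) + (-431/457)*(-141 - 431/457)) = 1/(92*(1 + 92/9)/9 + (-431*1/457)*(-141 - 431*1/457)) = 1/((92/9)*(101/9) - 431*(-141 - 431/457)/457) = 1/(9292/81 - 431/457*(-64868/457)) = 1/(9292/81 + 27958108/208849) = 1/(4205231656/16916769) = 16916769/4205231656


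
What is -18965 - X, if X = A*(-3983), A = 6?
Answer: 4933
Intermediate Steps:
X = -23898 (X = 6*(-3983) = -23898)
-18965 - X = -18965 - 1*(-23898) = -18965 + 23898 = 4933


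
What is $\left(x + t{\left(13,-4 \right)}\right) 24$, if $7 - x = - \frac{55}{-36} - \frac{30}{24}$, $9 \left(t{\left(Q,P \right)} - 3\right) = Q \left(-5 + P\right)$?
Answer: $- \frac{236}{3} \approx -78.667$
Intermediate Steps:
$t{\left(Q,P \right)} = 3 + \frac{Q \left(-5 + P\right)}{9}$
$x = \frac{121}{18}$ ($x = 7 - \left(- \frac{55}{-36} - \frac{30}{24}\right) = 7 - \left(\left(-55\right) \left(- \frac{1}{36}\right) - \frac{5}{4}\right) = 7 - \left(\frac{55}{36} - \frac{5}{4}\right) = 7 - \frac{5}{18} = \frac{121}{18} \approx 6.7222$)
$\left(x + t{\left(13,-4 \right)}\right) 24 = \left(\frac{121}{18} + \left(3 - \frac{65}{9} + \frac{1}{9} \left(-4\right) 13\right)\right) 24 = \left(\frac{121}{18} - 10\right) 24 = \left(- \frac{59}{18}\right) 24 = - \frac{236}{3}$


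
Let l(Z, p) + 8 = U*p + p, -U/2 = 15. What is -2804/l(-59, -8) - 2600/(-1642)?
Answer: -502721/45976 ≈ -10.934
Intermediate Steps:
U = -30 (U = -2*15 = -30)
l(Z, p) = -8 - 29*p (l(Z, p) = -8 + (-30*p + p) = -8 - 29*p)
-2804/l(-59, -8) - 2600/(-1642) = -2804/(-8 - 29*(-8)) - 2600/(-1642) = -2804/(-8 + 232) - 2600*(-1/1642) = -2804/224 + 1300/821 = -2804*1/224 + 1300/821 = -701/56 + 1300/821 = -502721/45976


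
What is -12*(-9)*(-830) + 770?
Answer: -88870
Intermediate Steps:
-12*(-9)*(-830) + 770 = 108*(-830) + 770 = -89640 + 770 = -88870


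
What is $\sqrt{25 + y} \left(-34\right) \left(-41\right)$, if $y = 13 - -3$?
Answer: $1394 \sqrt{41} \approx 8926.0$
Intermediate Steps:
$y = 16$ ($y = 13 + 3 = 16$)
$\sqrt{25 + y} \left(-34\right) \left(-41\right) = \sqrt{25 + 16} \left(-34\right) \left(-41\right) = \sqrt{41} \left(-34\right) \left(-41\right) = - 34 \sqrt{41} \left(-41\right) = 1394 \sqrt{41}$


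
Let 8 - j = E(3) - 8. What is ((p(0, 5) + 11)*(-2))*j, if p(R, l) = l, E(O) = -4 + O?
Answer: -544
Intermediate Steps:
j = 17 (j = 8 - ((-4 + 3) - 8) = 8 - (-1 - 8) = 8 - 1*(-9) = 8 + 9 = 17)
((p(0, 5) + 11)*(-2))*j = ((5 + 11)*(-2))*17 = (16*(-2))*17 = -32*17 = -544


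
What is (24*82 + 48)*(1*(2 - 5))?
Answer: -6048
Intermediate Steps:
(24*82 + 48)*(1*(2 - 5)) = (1968 + 48)*(1*(-3)) = 2016*(-3) = -6048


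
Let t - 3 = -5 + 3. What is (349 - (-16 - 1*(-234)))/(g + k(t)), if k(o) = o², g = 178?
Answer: 131/179 ≈ 0.73184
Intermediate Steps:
t = 1 (t = 3 + (-5 + 3) = 3 - 2 = 1)
(349 - (-16 - 1*(-234)))/(g + k(t)) = (349 - (-16 - 1*(-234)))/(178 + 1²) = (349 - (-16 + 234))/(178 + 1) = (349 - 1*218)/179 = (349 - 218)*(1/179) = 131*(1/179) = 131/179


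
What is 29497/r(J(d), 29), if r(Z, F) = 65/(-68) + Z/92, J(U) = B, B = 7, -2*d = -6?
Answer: -11533327/344 ≈ -33527.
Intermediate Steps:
d = 3 (d = -1/2*(-6) = 3)
J(U) = 7
r(Z, F) = -65/68 + Z/92 (r(Z, F) = 65*(-1/68) + Z*(1/92) = -65/68 + Z/92)
29497/r(J(d), 29) = 29497/(-65/68 + (1/92)*7) = 29497/(-65/68 + 7/92) = 29497/(-344/391) = 29497*(-391/344) = -11533327/344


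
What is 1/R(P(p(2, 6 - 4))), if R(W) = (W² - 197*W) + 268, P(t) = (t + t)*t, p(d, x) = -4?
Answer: -1/5012 ≈ -0.00019952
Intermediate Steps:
P(t) = 2*t² (P(t) = (2*t)*t = 2*t²)
R(W) = 268 + W² - 197*W
1/R(P(p(2, 6 - 4))) = 1/(268 + (2*(-4)²)² - 394*(-4)²) = 1/(268 + (2*16)² - 394*16) = 1/(268 + 32² - 197*32) = 1/(268 + 1024 - 6304) = 1/(-5012) = -1/5012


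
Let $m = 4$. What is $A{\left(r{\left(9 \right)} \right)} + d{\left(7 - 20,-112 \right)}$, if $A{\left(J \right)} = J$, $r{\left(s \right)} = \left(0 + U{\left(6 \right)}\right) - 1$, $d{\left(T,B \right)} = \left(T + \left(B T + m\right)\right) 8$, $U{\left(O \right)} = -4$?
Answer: $11571$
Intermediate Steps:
$d{\left(T,B \right)} = 32 + 8 T + 8 B T$ ($d{\left(T,B \right)} = \left(T + \left(B T + 4\right)\right) 8 = \left(T + \left(4 + B T\right)\right) 8 = \left(4 + T + B T\right) 8 = 32 + 8 T + 8 B T$)
$r{\left(s \right)} = -5$ ($r{\left(s \right)} = \left(0 - 4\right) - 1 = -4 - 1 = -5$)
$A{\left(r{\left(9 \right)} \right)} + d{\left(7 - 20,-112 \right)} = -5 + \left(32 + 8 \left(7 - 20\right) + 8 \left(-112\right) \left(7 - 20\right)\right) = -5 + \left(32 + 8 \left(-13\right) + 8 \left(-112\right) \left(-13\right)\right) = -5 + \left(32 - 104 + 11648\right) = -5 + 11576 = 11571$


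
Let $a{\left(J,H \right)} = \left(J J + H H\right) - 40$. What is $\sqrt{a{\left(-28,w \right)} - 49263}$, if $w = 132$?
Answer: $3 i \sqrt{3455} \approx 176.34 i$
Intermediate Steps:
$a{\left(J,H \right)} = -40 + H^{2} + J^{2}$ ($a{\left(J,H \right)} = \left(J^{2} + H^{2}\right) - 40 = \left(H^{2} + J^{2}\right) - 40 = -40 + H^{2} + J^{2}$)
$\sqrt{a{\left(-28,w \right)} - 49263} = \sqrt{\left(-40 + 132^{2} + \left(-28\right)^{2}\right) - 49263} = \sqrt{\left(-40 + 17424 + 784\right) - 49263} = \sqrt{18168 - 49263} = \sqrt{-31095} = 3 i \sqrt{3455}$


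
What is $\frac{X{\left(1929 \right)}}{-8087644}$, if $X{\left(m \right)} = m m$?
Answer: $- \frac{3721041}{8087644} \approx -0.46009$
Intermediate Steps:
$X{\left(m \right)} = m^{2}$
$\frac{X{\left(1929 \right)}}{-8087644} = \frac{1929^{2}}{-8087644} = 3721041 \left(- \frac{1}{8087644}\right) = - \frac{3721041}{8087644}$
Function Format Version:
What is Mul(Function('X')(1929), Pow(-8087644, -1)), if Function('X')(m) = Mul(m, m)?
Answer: Rational(-3721041, 8087644) ≈ -0.46009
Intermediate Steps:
Function('X')(m) = Pow(m, 2)
Mul(Function('X')(1929), Pow(-8087644, -1)) = Mul(Pow(1929, 2), Pow(-8087644, -1)) = Mul(3721041, Rational(-1, 8087644)) = Rational(-3721041, 8087644)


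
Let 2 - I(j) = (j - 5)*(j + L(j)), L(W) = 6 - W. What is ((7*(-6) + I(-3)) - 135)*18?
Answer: -2286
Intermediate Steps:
I(j) = 32 - 6*j (I(j) = 2 - (j - 5)*(j + (6 - j)) = 2 - (-5 + j)*6 = 2 - (-30 + 6*j) = 2 + (30 - 6*j) = 32 - 6*j)
((7*(-6) + I(-3)) - 135)*18 = ((7*(-6) + (32 - 6*(-3))) - 135)*18 = ((-42 + (32 + 18)) - 135)*18 = ((-42 + 50) - 135)*18 = (8 - 135)*18 = -127*18 = -2286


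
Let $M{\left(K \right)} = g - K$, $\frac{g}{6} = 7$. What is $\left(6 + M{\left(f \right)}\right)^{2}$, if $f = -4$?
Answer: $2704$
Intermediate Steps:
$g = 42$ ($g = 6 \cdot 7 = 42$)
$M{\left(K \right)} = 42 - K$
$\left(6 + M{\left(f \right)}\right)^{2} = \left(6 + \left(42 - -4\right)\right)^{2} = \left(6 + \left(42 + 4\right)\right)^{2} = \left(6 + 46\right)^{2} = 52^{2} = 2704$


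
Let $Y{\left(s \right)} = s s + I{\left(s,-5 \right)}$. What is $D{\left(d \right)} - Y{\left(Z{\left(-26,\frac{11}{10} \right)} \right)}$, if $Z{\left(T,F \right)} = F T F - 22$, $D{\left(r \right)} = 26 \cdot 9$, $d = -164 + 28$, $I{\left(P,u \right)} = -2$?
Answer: $- \frac{6554929}{2500} \approx -2622.0$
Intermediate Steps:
$d = -136$
$D{\left(r \right)} = 234$
$Z{\left(T,F \right)} = -22 + T F^{2}$ ($Z{\left(T,F \right)} = T F^{2} - 22 = -22 + T F^{2}$)
$Y{\left(s \right)} = -2 + s^{2}$ ($Y{\left(s \right)} = s s - 2 = s^{2} - 2 = -2 + s^{2}$)
$D{\left(d \right)} - Y{\left(Z{\left(-26,\frac{11}{10} \right)} \right)} = 234 - \left(-2 + \left(-22 - 26 \left(\frac{11}{10}\right)^{2}\right)^{2}\right) = 234 - \left(-2 + \left(-22 - \frac{1573}{50}\right)^{2}\right) = 234 - \left(-2 + \left(- \frac{2673}{50}\right)^{2}\right) = 234 - \left(-2 + \frac{7144929}{2500}\right) = 234 - \frac{7139929}{2500} = - \frac{6554929}{2500}$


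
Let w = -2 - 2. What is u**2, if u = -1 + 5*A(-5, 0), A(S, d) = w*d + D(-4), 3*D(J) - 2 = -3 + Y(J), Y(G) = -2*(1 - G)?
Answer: 3364/9 ≈ 373.78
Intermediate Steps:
Y(G) = -2 + 2*G
D(J) = -1 + 2*J/3 (D(J) = 2/3 + (-3 + (-2 + 2*J))/3 = 2/3 + (-5 + 2*J)/3 = 2/3 + (-5/3 + 2*J/3) = -1 + 2*J/3)
w = -4
A(S, d) = -11/3 - 4*d (A(S, d) = -4*d + (-1 + (2/3)*(-4)) = -4*d + (-1 - 8/3) = -4*d - 11/3 = -11/3 - 4*d)
u = -58/3 (u = -1 + 5*(-11/3 - 4*0) = -1 + 5*(-11/3 + 0) = -1 + 5*(-11/3) = -1 - 55/3 = -58/3 ≈ -19.333)
u**2 = (-58/3)**2 = 3364/9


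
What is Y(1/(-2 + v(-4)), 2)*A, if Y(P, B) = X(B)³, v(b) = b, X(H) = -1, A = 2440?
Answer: -2440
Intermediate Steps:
Y(P, B) = -1 (Y(P, B) = (-1)³ = -1)
Y(1/(-2 + v(-4)), 2)*A = -1*2440 = -2440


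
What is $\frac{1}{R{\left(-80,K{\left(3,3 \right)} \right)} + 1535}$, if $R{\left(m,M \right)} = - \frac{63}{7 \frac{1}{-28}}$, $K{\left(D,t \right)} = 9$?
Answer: $\frac{1}{1787} \approx 0.0005596$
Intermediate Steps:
$R{\left(m,M \right)} = 252$ ($R{\left(m,M \right)} = - \frac{63}{7 \left(- \frac{1}{28}\right)} = - \frac{63}{- \frac{1}{4}} = \left(-63\right) \left(-4\right) = 252$)
$\frac{1}{R{\left(-80,K{\left(3,3 \right)} \right)} + 1535} = \frac{1}{252 + 1535} = \frac{1}{1787}$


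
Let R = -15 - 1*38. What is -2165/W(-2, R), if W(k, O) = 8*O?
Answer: 2165/424 ≈ 5.1061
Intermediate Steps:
R = -53 (R = -15 - 38 = -53)
-2165/W(-2, R) = -2165/(8*(-53)) = -2165/(-424) = -2165*(-1/424) = 2165/424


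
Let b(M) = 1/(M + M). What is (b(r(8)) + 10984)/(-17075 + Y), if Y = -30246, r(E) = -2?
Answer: -43935/189284 ≈ -0.23211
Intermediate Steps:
b(M) = 1/(2*M)
(b(r(8)) + 10984)/(-17075 + Y) = ((1/2)/(-2) + 10984)/(-17075 - 30246) = ((1/2)*(-1/2) + 10984)/(-47321) = (-1/4 + 10984)*(-1/47321) = (43935/4)*(-1/47321) = -43935/189284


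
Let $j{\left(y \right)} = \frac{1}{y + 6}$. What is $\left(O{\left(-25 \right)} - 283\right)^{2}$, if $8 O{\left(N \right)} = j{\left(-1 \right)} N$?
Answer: $\frac{5148361}{64} \approx 80443.0$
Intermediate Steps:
$j{\left(y \right)} = \frac{1}{6 + y}$
$O{\left(N \right)} = \frac{N}{40}$ ($O{\left(N \right)} = \frac{\frac{1}{6 - 1} N}{8} = \frac{\frac{1}{5} N}{8} = \frac{N}{40}$)
$\left(O{\left(-25 \right)} - 283\right)^{2} = \left(\frac{1}{40} \left(-25\right) - 283\right)^{2} = \left(- \frac{5}{8} - 283\right)^{2} = \left(- \frac{2269}{8}\right)^{2} = \frac{5148361}{64}$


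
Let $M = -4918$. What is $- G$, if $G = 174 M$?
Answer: $855732$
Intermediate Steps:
$G = -855732$ ($G = 174 \left(-4918\right) = -855732$)
$- G = \left(-1\right) \left(-855732\right) = 855732$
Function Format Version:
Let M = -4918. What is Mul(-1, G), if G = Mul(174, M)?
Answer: 855732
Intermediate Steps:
G = -855732 (G = Mul(174, -4918) = -855732)
Mul(-1, G) = Mul(-1, -855732) = 855732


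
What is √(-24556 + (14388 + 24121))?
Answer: √13953 ≈ 118.12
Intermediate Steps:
√(-24556 + (14388 + 24121)) = √(-24556 + 38509) = √13953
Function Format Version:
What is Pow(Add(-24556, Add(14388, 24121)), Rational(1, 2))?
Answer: Pow(13953, Rational(1, 2)) ≈ 118.12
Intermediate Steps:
Pow(Add(-24556, Add(14388, 24121)), Rational(1, 2)) = Pow(Add(-24556, 38509), Rational(1, 2)) = Pow(13953, Rational(1, 2))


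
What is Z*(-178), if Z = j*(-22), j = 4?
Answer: 15664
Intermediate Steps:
Z = -88 (Z = 4*(-22) = -88)
Z*(-178) = -88*(-178) = 15664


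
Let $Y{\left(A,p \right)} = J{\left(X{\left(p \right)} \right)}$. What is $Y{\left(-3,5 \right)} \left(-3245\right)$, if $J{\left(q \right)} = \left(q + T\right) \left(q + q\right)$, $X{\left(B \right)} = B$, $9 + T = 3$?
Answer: $32450$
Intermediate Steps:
$T = -6$ ($T = -9 + 3 = -6$)
$J{\left(q \right)} = 2 q \left(-6 + q\right)$ ($J{\left(q \right)} = \left(q - 6\right) \left(q + q\right) = \left(-6 + q\right) 2 q = 2 q \left(-6 + q\right)$)
$Y{\left(A,p \right)} = 2 p \left(-6 + p\right)$
$Y{\left(-3,5 \right)} \left(-3245\right) = 2 \cdot 5 \left(-6 + 5\right) \left(-3245\right) = 2 \cdot 5 \left(-1\right) \left(-3245\right) = \left(-10\right) \left(-3245\right) = 32450$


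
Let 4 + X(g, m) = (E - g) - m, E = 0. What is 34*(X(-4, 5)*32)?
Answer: -5440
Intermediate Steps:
X(g, m) = -4 - g - m (X(g, m) = -4 + ((0 - g) - m) = -4 + (-g - m) = -4 - g - m)
34*(X(-4, 5)*32) = 34*((-4 - 1*(-4) - 1*5)*32) = 34*((-4 + 4 - 5)*32) = 34*(-5*32) = 34*(-160) = -5440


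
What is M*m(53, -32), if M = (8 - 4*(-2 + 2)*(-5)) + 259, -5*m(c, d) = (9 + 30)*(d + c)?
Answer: -218673/5 ≈ -43735.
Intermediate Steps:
m(c, d) = -39*c/5 - 39*d/5 (m(c, d) = -(9 + 30)*(d + c)/5 = -39*(c + d)/5 = -(39*c + 39*d)/5 = -39*c/5 - 39*d/5)
M = 267 (M = (8 - 4*0*(-5)) + 259 = (8 + 0*(-5)) + 259 = (8 + 0) + 259 = 8 + 259 = 267)
M*m(53, -32) = 267*(-39/5*53 - 39/5*(-32)) = 267*(-2067/5 + 1248/5) = 267*(-819/5) = -218673/5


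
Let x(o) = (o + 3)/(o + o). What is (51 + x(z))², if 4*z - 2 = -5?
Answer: 9801/4 ≈ 2450.3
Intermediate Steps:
z = -¾ (z = ½ + (¼)*(-5) = ½ - 5/4 = -¾ ≈ -0.75000)
x(o) = (3 + o)/(2*o) (x(o) = (3 + o)/((2*o)) = (3 + o)*(1/(2*o)) = (3 + o)/(2*o))
(51 + x(z))² = (51 + (3 - ¾)/(2*(-¾)))² = (51 + (½)*(-4/3)*(9/4))² = (51 - 3/2)² = (99/2)² = 9801/4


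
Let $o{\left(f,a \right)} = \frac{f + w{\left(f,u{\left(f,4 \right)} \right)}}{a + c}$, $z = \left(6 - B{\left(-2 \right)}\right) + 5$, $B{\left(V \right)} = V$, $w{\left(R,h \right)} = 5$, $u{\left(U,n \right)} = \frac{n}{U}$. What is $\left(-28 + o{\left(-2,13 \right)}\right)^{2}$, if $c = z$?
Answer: $\frac{525625}{676} \approx 777.55$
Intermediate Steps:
$z = 13$ ($z = \left(6 - -2\right) + 5 = \left(6 + 2\right) + 5 = 8 + 5 = 13$)
$c = 13$
$o{\left(f,a \right)} = \frac{5 + f}{13 + a}$ ($o{\left(f,a \right)} = \frac{f + 5}{a + 13} = \frac{5 + f}{13 + a}$)
$\left(-28 + o{\left(-2,13 \right)}\right)^{2} = \left(-28 + \frac{5 - 2}{13 + 13}\right)^{2} = \left(-28 + \frac{1}{26} \cdot 3\right)^{2} = \left(-28 + \frac{3}{26}\right)^{2} = \left(- \frac{725}{26}\right)^{2} = \frac{525625}{676}$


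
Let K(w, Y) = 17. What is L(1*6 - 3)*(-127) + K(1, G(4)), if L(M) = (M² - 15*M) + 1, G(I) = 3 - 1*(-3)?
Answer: 4462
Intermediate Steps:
G(I) = 6 (G(I) = 3 + 3 = 6)
L(M) = 1 + M² - 15*M
L(1*6 - 3)*(-127) + K(1, G(4)) = (1 + (1*6 - 3)² - 15*(1*6 - 3))*(-127) + 17 = (1 + (6 - 3)² - 15*(6 - 3))*(-127) + 17 = (1 + 3² - 15*3)*(-127) + 17 = (1 + 9 - 45)*(-127) + 17 = -35*(-127) + 17 = 4445 + 17 = 4462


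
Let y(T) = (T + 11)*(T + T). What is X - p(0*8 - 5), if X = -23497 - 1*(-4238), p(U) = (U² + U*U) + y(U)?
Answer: -19249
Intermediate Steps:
y(T) = 2*T*(11 + T) (y(T) = (11 + T)*(2*T) = 2*T*(11 + T))
p(U) = 2*U² + 2*U*(11 + U) (p(U) = (U² + U*U) + 2*U*(11 + U) = (U² + U²) + 2*U*(11 + U) = 2*U² + 2*U*(11 + U))
X = -19259 (X = -23497 + 4238 = -19259)
X - p(0*8 - 5) = -19259 - 2*(0*8 - 5)*(11 + 2*(0*8 - 5)) = -19259 - 2*(0 - 5)*(11 + 2*(0 - 5)) = -19259 - 2*(-5)*(11 + 2*(-5)) = -19259 - 2*(-5)*(11 - 10) = -19259 - 2*(-5) = -19259 - 1*(-10) = -19259 + 10 = -19249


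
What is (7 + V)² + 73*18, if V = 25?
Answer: 2338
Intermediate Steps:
(7 + V)² + 73*18 = (7 + 25)² + 73*18 = 32² + 1314 = 1024 + 1314 = 2338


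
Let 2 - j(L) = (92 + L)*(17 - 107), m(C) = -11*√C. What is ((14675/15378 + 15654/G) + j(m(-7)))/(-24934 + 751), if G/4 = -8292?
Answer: -352045188443/1027893384936 + 110*I*√7/2687 ≈ -0.34249 + 0.10831*I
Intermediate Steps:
G = -33168 (G = 4*(-8292) = -33168)
j(L) = 8282 + 90*L (j(L) = 2 - (92 + L)*(17 - 107) = 2 - (92 + L)*(-90) = 2 - (-8280 - 90*L) = 2 + (8280 + 90*L) = 8282 + 90*L)
((14675/15378 + 15654/G) + j(m(-7)))/(-24934 + 751) = ((14675/15378 + 15654/(-33168)) + (8282 + 90*(-11*I*√7)))/(-24934 + 751) = ((14675*(1/15378) + 15654*(-1/33168)) + (8282 + 90*(-11*I*√7)))/(-24183) = ((14675/15378 - 2609/5528) + (8282 + 90*(-11*I*√7)))*(-1/24183) = (20501099/42504792 + (8282 - 990*I*√7))*(-1/24183) = (352045188443/42504792 - 990*I*√7)*(-1/24183) = -352045188443/1027893384936 + 110*I*√7/2687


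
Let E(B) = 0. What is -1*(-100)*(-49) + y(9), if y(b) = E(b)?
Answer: -4900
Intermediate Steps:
y(b) = 0
-1*(-100)*(-49) + y(9) = -1*(-100)*(-49) + 0 = 100*(-49) + 0 = -4900 + 0 = -4900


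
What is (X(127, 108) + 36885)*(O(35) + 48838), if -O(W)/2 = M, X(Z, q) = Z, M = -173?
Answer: 1820398208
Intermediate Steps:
O(W) = 346 (O(W) = -2*(-173) = 346)
(X(127, 108) + 36885)*(O(35) + 48838) = (127 + 36885)*(346 + 48838) = 37012*49184 = 1820398208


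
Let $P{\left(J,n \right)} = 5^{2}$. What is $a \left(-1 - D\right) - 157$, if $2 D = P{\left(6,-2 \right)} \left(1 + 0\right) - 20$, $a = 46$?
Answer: $-318$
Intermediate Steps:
$P{\left(J,n \right)} = 25$
$D = \frac{5}{2}$ ($D = \frac{25 \left(1 + 0\right) - 20}{2} = \frac{25 \cdot 1 - 20}{2} = \frac{25 - 20}{2} = \frac{1}{2} \cdot 5 = \frac{5}{2} \approx 2.5$)
$a \left(-1 - D\right) - 157 = 46 \left(-1 - \frac{5}{2}\right) - 157 = 46 \left(- \frac{7}{2}\right) - 157 = -161 - 157 = -318$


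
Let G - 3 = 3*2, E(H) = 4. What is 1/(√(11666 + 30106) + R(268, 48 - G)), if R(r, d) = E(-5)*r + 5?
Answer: 359/372719 - 118*√3/1118157 ≈ 0.00078041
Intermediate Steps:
G = 9 (G = 3 + 3*2 = 3 + 6 = 9)
R(r, d) = 5 + 4*r (R(r, d) = 4*r + 5 = 5 + 4*r)
1/(√(11666 + 30106) + R(268, 48 - G)) = 1/(√(11666 + 30106) + (5 + 4*268)) = 1/(√41772 + (5 + 1072)) = 1/(118*√3 + 1077) = 1/(1077 + 118*√3)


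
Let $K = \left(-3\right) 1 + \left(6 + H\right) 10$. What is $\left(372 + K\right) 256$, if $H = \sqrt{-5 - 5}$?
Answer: $109824 + 2560 i \sqrt{10} \approx 1.0982 \cdot 10^{5} + 8095.4 i$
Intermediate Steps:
$H = i \sqrt{10}$ ($H = \sqrt{-10} = i \sqrt{10} \approx 3.1623 i$)
$K = 57 + 10 i \sqrt{10}$ ($K = \left(-3\right) 1 + \left(6 + i \sqrt{10}\right) 10 = -3 + \left(60 + 10 i \sqrt{10}\right) = 57 + 10 i \sqrt{10} \approx 57.0 + 31.623 i$)
$\left(372 + K\right) 256 = \left(372 + \left(57 + 10 i \sqrt{10}\right)\right) 256 = \left(429 + 10 i \sqrt{10}\right) 256 = 109824 + 2560 i \sqrt{10}$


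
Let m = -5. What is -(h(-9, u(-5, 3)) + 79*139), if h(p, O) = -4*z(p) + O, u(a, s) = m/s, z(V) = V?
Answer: -33046/3 ≈ -11015.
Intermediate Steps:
u(a, s) = -5/s
h(p, O) = O - 4*p (h(p, O) = -4*p + O = O - 4*p)
-(h(-9, u(-5, 3)) + 79*139) = -((-5/3 - 4*(-9)) + 79*139) = -((-5*⅓ + 36) + 10981) = -((-5/3 + 36) + 10981) = -(103/3 + 10981) = -1*33046/3 = -33046/3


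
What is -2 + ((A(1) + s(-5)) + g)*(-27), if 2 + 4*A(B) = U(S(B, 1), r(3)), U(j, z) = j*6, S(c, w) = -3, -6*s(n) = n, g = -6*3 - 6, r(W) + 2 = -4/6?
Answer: 1517/2 ≈ 758.50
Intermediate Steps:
r(W) = -8/3 (r(W) = -2 - 4/6 = -2 - 4*1/6 = -2 - 2/3 = -8/3)
g = -24 (g = -18 - 6 = -24)
s(n) = -n/6
U(j, z) = 6*j
A(B) = -5 (A(B) = -1/2 + (6*(-3))/4 = -1/2 + (1/4)*(-18) = -1/2 - 9/2 = -5)
-2 + ((A(1) + s(-5)) + g)*(-27) = -2 + ((-5 - 1/6*(-5)) - 24)*(-27) = -2 + ((-5 + 5/6) - 24)*(-27) = -2 + (-25/6 - 24)*(-27) = -2 - 169/6*(-27) = -2 + 1521/2 = 1517/2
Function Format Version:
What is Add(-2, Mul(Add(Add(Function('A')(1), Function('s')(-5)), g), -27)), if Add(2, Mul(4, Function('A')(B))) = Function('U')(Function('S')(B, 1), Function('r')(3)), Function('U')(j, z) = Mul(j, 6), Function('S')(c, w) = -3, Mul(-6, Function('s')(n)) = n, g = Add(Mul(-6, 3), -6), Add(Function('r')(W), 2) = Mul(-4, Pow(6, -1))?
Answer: Rational(1517, 2) ≈ 758.50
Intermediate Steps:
Function('r')(W) = Rational(-8, 3) (Function('r')(W) = Add(-2, Mul(-4, Pow(6, -1))) = Add(-2, Mul(-4, Rational(1, 6))) = Add(-2, Rational(-2, 3)) = Rational(-8, 3))
g = -24 (g = Add(-18, -6) = -24)
Function('s')(n) = Mul(Rational(-1, 6), n)
Function('U')(j, z) = Mul(6, j)
Function('A')(B) = -5 (Function('A')(B) = Add(Rational(-1, 2), Mul(Rational(1, 4), Mul(6, -3))) = Add(Rational(-1, 2), Mul(Rational(1, 4), -18)) = Add(Rational(-1, 2), Rational(-9, 2)) = -5)
Add(-2, Mul(Add(Add(Function('A')(1), Function('s')(-5)), g), -27)) = Add(-2, Mul(Add(Add(-5, Mul(Rational(-1, 6), -5)), -24), -27)) = Add(-2, Mul(Add(Add(-5, Rational(5, 6)), -24), -27)) = Add(-2, Mul(Add(Rational(-25, 6), -24), -27)) = Add(-2, Mul(Rational(-169, 6), -27)) = Add(-2, Rational(1521, 2)) = Rational(1517, 2)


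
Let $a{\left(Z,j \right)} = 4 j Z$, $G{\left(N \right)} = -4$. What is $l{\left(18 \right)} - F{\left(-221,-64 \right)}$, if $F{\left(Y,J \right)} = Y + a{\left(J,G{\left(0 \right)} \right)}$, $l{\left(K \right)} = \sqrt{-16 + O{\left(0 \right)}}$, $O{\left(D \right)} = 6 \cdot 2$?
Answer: $-803 + 2 i \approx -803.0 + 2.0 i$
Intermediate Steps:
$O{\left(D \right)} = 12$
$a{\left(Z,j \right)} = 4 Z j$
$l{\left(K \right)} = 2 i$ ($l{\left(K \right)} = \sqrt{-16 + 12} = \sqrt{-4} = 2 i$)
$F{\left(Y,J \right)} = Y - 16 J$ ($F{\left(Y,J \right)} = Y + 4 J \left(-4\right) = Y - 16 J$)
$l{\left(18 \right)} - F{\left(-221,-64 \right)} = 2 i - \left(-221 - -1024\right) = 2 i - \left(-221 + 1024\right) = 2 i - 803 = -803 + 2 i$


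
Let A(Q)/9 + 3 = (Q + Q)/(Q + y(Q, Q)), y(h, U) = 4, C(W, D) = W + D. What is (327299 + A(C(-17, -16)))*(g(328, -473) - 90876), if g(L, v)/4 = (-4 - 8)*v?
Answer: -647053310904/29 ≈ -2.2312e+10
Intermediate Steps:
C(W, D) = D + W
g(L, v) = -48*v (g(L, v) = 4*((-4 - 8)*v) = 4*(-12*v) = -48*v)
A(Q) = -27 + 18*Q/(4 + Q) (A(Q) = -27 + 9*((Q + Q)/(Q + 4)) = -27 + 9*((2*Q)/(4 + Q)) = -27 + 9*(2*Q/(4 + Q)) = -27 + 18*Q/(4 + Q))
(327299 + A(C(-17, -16)))*(g(328, -473) - 90876) = (327299 + 9*(-12 - (-16 - 17))/(4 + (-16 - 17)))*(-48*(-473) - 90876) = (327299 + 9*(-12 - 1*(-33))/(4 - 33))*(22704 - 90876) = (327299 + 9*(-12 + 33)/(-29))*(-68172) = (327299 + 9*(-1/29)*21)*(-68172) = (327299 - 189/29)*(-68172) = (9491482/29)*(-68172) = -647053310904/29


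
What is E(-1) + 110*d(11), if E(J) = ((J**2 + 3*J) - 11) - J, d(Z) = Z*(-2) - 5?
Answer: -2982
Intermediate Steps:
d(Z) = -5 - 2*Z (d(Z) = -2*Z - 5 = -5 - 2*Z)
E(J) = -11 + J**2 + 2*J (E(J) = (-11 + J**2 + 3*J) - J = -11 + J**2 + 2*J)
E(-1) + 110*d(11) = (-11 + (-1)**2 + 2*(-1)) + 110*(-5 - 2*11) = (-11 + 1 - 2) + 110*(-5 - 22) = -12 + 110*(-27) = -12 - 2970 = -2982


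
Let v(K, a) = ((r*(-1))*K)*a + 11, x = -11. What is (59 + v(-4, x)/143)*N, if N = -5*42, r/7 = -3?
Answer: -178920/13 ≈ -13763.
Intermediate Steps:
r = -21 (r = 7*(-3) = -21)
v(K, a) = 11 + 21*K*a (v(K, a) = ((-21*(-1))*K)*a + 11 = (21*K)*a + 11 = 21*K*a + 11 = 11 + 21*K*a)
N = -210
(59 + v(-4, x)/143)*N = (59 + (11 + 21*(-4)*(-11))/143)*(-210) = (59 + (11 + 924)*(1/143))*(-210) = (59 + 935*(1/143))*(-210) = (59 + 85/13)*(-210) = (852/13)*(-210) = -178920/13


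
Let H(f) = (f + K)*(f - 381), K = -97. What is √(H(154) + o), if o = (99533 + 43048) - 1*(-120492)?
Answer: √250134 ≈ 500.13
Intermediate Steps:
H(f) = (-381 + f)*(-97 + f) (H(f) = (f - 97)*(f - 381) = (-97 + f)*(-381 + f) = (-381 + f)*(-97 + f))
o = 263073 (o = 142581 + 120492 = 263073)
√(H(154) + o) = √((36957 + 154² - 478*154) + 263073) = √((36957 + 23716 - 73612) + 263073) = √(-12939 + 263073) = √250134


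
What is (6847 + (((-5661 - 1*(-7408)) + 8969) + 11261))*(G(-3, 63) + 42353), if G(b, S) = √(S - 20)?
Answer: 1220782872 + 28824*√43 ≈ 1.2210e+9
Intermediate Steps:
G(b, S) = √(-20 + S)
(6847 + (((-5661 - 1*(-7408)) + 8969) + 11261))*(G(-3, 63) + 42353) = (6847 + (((-5661 - 1*(-7408)) + 8969) + 11261))*(√(-20 + 63) + 42353) = (6847 + (((-5661 + 7408) + 8969) + 11261))*(√43 + 42353) = (6847 + ((1747 + 8969) + 11261))*(42353 + √43) = (6847 + (10716 + 11261))*(42353 + √43) = (6847 + 21977)*(42353 + √43) = 28824*(42353 + √43) = 1220782872 + 28824*√43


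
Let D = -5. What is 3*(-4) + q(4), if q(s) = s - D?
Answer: -3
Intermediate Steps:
q(s) = 5 + s (q(s) = s - 1*(-5) = s + 5 = 5 + s)
3*(-4) + q(4) = 3*(-4) + (5 + 4) = -12 + 9 = -3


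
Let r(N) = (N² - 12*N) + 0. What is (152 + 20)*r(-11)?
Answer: 43516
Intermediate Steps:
r(N) = N² - 12*N
(152 + 20)*r(-11) = (152 + 20)*(-11*(-12 - 11)) = 172*(-11*(-23)) = 172*253 = 43516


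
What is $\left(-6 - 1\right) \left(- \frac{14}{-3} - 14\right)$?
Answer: $\frac{196}{3} \approx 65.333$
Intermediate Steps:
$\left(-6 - 1\right) \left(- \frac{14}{-3} - 14\right) = - 7 \left(\left(-14\right) \left(- \frac{1}{3}\right) - 14\right) = - 7 \left(\frac{14}{3} - 14\right) = \left(-7\right) \left(- \frac{28}{3}\right) = \frac{196}{3}$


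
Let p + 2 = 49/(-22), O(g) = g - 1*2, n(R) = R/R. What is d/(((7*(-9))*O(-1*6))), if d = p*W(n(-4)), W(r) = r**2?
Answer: -31/3696 ≈ -0.0083874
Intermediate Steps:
n(R) = 1
O(g) = -2 + g (O(g) = g - 2 = -2 + g)
p = -93/22 (p = -2 + 49/(-22) = -2 + 49*(-1/22) = -2 - 49/22 = -93/22 ≈ -4.2273)
d = -93/22 (d = -93/22*1**2 = -93/22*1 = -93/22 ≈ -4.2273)
d/(((7*(-9))*O(-1*6))) = -93*(-1/(63*(-2 - 1*6)))/22 = -93*(-1/(63*(-2 - 6)))/22 = -93/(22*((-63*(-8)))) = -93/22/504 = -93/22*1/504 = -31/3696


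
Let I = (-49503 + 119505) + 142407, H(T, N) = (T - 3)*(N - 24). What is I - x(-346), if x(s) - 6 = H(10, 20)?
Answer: 212431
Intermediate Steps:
H(T, N) = (-24 + N)*(-3 + T) (H(T, N) = (-3 + T)*(-24 + N) = (-24 + N)*(-3 + T))
x(s) = -22 (x(s) = 6 + (72 - 24*10 - 3*20 + 20*10) = 6 + (72 - 240 - 60 + 200) = 6 - 28 = -22)
I = 212409 (I = 70002 + 142407 = 212409)
I - x(-346) = 212409 - 1*(-22) = 212409 + 22 = 212431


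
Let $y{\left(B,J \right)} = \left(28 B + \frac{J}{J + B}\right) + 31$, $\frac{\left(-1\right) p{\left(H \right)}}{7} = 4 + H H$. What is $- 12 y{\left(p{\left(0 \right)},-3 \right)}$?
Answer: $\frac{280080}{31} \approx 9034.8$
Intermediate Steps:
$p{\left(H \right)} = -28 - 7 H^{2}$ ($p{\left(H \right)} = - 7 \left(4 + H H\right) = - 7 \left(4 + H^{2}\right) = -28 - 7 H^{2}$)
$y{\left(B,J \right)} = 31 + 28 B + \frac{J}{B + J}$ ($y{\left(B,J \right)} = \left(28 B + \frac{J}{B + J}\right) + 31 = 31 + 28 B + \frac{J}{B + J}$)
$- 12 y{\left(p{\left(0 \right)},-3 \right)} = - 12 \frac{28 \left(-28 - 7 \cdot 0^{2}\right)^{2} + 31 \left(-28 - 7 \cdot 0^{2}\right) + 32 \left(-3\right) + 28 \left(-28 - 7 \cdot 0^{2}\right) \left(-3\right)}{\left(-28 - 7 \cdot 0^{2}\right) - 3} = - 12 \frac{28 \left(-28 - 0\right)^{2} + 31 \left(-28 - 0\right) - 96 + 28 \left(-28 - 0\right) \left(-3\right)}{\left(-28 - 0\right) - 3} = - 12 \frac{28 \left(-28 + 0\right)^{2} + 31 \left(-28 + 0\right) - 96 + 28 \left(-28 + 0\right) \left(-3\right)}{\left(-28 + 0\right) - 3} = - 12 \frac{28 \left(-28\right)^{2} + 31 \left(-28\right) - 96 + 28 \left(-28\right) \left(-3\right)}{-28 - 3} = - 12 \frac{28 \cdot 784 - 868 - 96 + 2352}{-31} = - 12 \left(- \frac{21952 - 868 - 96 + 2352}{31}\right) = - 12 \left(\left(- \frac{1}{31}\right) 23340\right) = \left(-12\right) \left(- \frac{23340}{31}\right) = \frac{280080}{31}$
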